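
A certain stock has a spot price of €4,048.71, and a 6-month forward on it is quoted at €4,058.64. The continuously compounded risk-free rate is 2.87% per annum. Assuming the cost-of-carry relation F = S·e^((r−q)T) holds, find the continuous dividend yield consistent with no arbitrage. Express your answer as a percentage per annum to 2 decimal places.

2.38%

From F = S·e^((r−q)T): (r − q) = ln(F/S)/T
ln(4058.64/4048.71) = ln(1.002453) = 0.002450
(r − q) = 0.002450 / (6/12) = 0.004900
q = r − ln(F/S)/T = 0.0287 − 0.004900 = 0.023800
q = 2.38%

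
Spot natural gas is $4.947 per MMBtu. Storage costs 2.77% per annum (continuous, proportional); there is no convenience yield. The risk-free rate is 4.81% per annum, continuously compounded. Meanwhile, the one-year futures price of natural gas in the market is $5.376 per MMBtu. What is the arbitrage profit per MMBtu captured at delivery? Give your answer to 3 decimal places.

Fair futures: F* = S·e^(carry·T), with carry = (r + u) = 0.0481 + 0.0277 = 0.0758
F* = 4.947 · e^(0.0758 × 12/12) = 4.947 · e^0.075800 = 4.947 × 1.078747 = $5.3366
Market $5.376 > fair $5.3366: forward overpriced → cash-and-carry (buy spot, short the forward).
At maturity, profit = |F_mkt − F*| = |5.376 − 5.3366| = $0.039 per MMBtu

$0.039 per MMBtu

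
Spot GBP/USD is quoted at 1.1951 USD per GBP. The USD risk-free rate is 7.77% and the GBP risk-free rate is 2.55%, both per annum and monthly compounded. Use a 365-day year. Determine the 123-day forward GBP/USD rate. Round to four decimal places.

1.2162

By covered interest parity, F = S · (1+r_USD/12)^(12T) / (1+r_GBP/12)^(12T)
= 1.1951 × 1.026443 / 1.008621 = 1.1951 × 1.017670
F = 1.2162 USD per GBP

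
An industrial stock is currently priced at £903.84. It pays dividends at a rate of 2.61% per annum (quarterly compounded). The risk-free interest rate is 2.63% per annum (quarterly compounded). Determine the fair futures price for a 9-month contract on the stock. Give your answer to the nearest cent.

£903.97

F = S · (1+r/4)^(4T) / (1+q/4)^(4T)
= 903.84 × 1.019855 / 1.019703 = 903.84 × 1.000149
F = £903.97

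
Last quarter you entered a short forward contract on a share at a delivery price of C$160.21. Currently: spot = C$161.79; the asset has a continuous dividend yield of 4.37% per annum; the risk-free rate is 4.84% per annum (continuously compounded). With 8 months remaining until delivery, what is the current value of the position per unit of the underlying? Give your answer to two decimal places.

Current fair forward for the remaining 8 months: F = S·e^((r − q)·T), (r − q) = 0.0484 − 0.0437 = 0.0047
F = 161.79 · e^(0.0047 × 8/12) = 161.79 × 1.003138 = 162.2977
Value of long forward = (F − K)·e^(−rT) = (162.2977 − 160.21) · e^(−0.0484·8/12)
= 2.0877 × 0.968248 = 2.02
Short position value = −(long value) = -C$2.02

-C$2.02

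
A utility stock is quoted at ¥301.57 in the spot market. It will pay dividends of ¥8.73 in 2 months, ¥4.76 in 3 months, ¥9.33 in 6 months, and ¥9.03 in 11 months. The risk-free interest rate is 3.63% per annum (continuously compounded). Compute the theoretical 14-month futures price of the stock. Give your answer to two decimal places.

PV(dividends) I = 8.73·e^(−0.0363·2/12) + 4.76·e^(−0.0363·3/12) + 9.33·e^(−0.0363·6/12) + 9.03·e^(−0.0363·11/12)
I = 8.6773 + 4.7170 + 9.1622 + 8.7345 = 31.2910
F = (S − I)·e^(rT) = (301.57 − 31.2910) · e^(0.0363·14/12)
= 270.2790 · e^0.042350 = 270.2790 × 1.043260 = ¥281.97

¥281.97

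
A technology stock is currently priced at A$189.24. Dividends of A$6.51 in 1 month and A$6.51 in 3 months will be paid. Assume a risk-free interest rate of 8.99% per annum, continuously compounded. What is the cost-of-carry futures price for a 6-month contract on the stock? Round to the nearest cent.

A$184.52

PV(dividends) I = 6.51·e^(−0.0899·1/12) + 6.51·e^(−0.0899·3/12)
I = 6.4614 + 6.3653 = 12.8267
F = (S − I)·e^(rT) = (189.24 − 12.8267) · e^(0.0899·6/12)
= 176.4133 · e^0.044950 = 176.4133 × 1.045976 = A$184.52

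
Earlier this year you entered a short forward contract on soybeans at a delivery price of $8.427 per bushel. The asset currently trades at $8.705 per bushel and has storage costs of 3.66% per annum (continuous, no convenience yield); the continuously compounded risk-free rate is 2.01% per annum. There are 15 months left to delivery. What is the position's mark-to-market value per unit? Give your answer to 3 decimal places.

Current fair forward for the remaining 15 months: F = S·e^((r + u)·T), (r + u) = 0.0201 + 0.0366 = 0.0567
F = 8.705 · e^(0.0567 × 15/12) = 8.705 × 1.073447 = 9.3444
Value of long forward = (F − K)·e^(−rT) = (9.3444 − 8.427) · e^(−0.0201·15/12)
= 0.9174 × 0.975188 = 0.895
Short position value = −(long value) = -$0.895

-$0.895 per bushel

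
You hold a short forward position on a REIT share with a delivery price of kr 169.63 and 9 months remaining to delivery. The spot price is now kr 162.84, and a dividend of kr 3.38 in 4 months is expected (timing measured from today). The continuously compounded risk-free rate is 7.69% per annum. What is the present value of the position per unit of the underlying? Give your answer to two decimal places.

PV(remaining dividends) I = 3.38·e^(−0.0769·4/12) = 3.2945
Current forward F = (S − I)·e^(rT) = (162.84 − 3.2945)·e^(0.0769·9/12) = 159.5455 × 1.059371 = 169.0179
Value (long) = (F − K)·e^(−rT) = (169.0179 − 169.63) × 0.943957 = -0.5778
Short position value = −(long value) = kr 0.58

kr 0.58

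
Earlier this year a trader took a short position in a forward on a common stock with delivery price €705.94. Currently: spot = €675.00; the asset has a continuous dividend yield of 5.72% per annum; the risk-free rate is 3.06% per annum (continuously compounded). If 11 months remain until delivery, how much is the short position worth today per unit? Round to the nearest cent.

Current fair forward for the remaining 11 months: F = S·e^((r − q)·T), (r − q) = 0.0306 − 0.0572 = -0.0266
F = 675.00 · e^(-0.0266 × 11/12) = 675.00 × 0.975912 = 658.7406
Value of long forward = (F − K)·e^(−rT) = (658.7406 − 705.94) · e^(−0.0306·11/12)
= -47.1994 × 0.972340 = -45.89
Short position value = −(long value) = €45.89

€45.89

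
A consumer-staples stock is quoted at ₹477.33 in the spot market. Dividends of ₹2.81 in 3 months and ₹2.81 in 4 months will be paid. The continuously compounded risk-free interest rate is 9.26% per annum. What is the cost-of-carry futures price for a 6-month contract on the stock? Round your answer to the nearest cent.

PV(dividends) I = 2.81·e^(−0.0926·3/12) + 2.81·e^(−0.0926·4/12)
I = 2.7457 + 2.7246 = 5.4703
F = (S − I)·e^(rT) = (477.33 − 5.4703) · e^(0.0926·6/12)
= 471.8597 · e^0.046300 = 471.8597 × 1.047389 = ₹494.22

₹494.22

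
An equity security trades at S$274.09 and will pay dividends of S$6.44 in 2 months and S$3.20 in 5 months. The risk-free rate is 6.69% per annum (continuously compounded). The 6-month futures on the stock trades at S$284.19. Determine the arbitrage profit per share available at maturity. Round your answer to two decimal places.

PV(dividends) I = 6.44·e^(−0.0669·2/12) + 3.20·e^(−0.0669·5/12) = 9.4806
Fair futures F* = (S − I)·e^(rT) = (274.09 − 9.4806)·e^0.033450 = 264.6094 × 1.034016 = 273.6104
Market S$284.19 > fair 273.6104: forward overpriced → cash-and-carry (borrow at r, buy the stock and collect the dividends, short the forward).
Profit at T = |F_mkt − F*| = |284.19 − 273.6104| = S$10.58 per share

S$10.58 per share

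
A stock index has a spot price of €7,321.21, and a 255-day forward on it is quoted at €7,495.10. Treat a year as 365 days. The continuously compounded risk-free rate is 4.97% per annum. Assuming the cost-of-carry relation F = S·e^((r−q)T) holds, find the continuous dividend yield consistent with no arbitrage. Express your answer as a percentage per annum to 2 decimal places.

From F = S·e^((r−q)T): (r − q) = ln(F/S)/T
ln(7495.10/7321.21) = ln(1.023752) = 0.023474
(r − q) = 0.023474 / (255/365) = 0.033600
q = r − ln(F/S)/T = 0.0497 − 0.033600 = 0.016100
q = 1.61%

1.61%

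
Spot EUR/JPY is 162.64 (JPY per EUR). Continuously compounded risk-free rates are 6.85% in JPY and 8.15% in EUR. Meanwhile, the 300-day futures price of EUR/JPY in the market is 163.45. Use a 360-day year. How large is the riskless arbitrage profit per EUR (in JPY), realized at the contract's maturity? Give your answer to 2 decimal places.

Fair futures: F* = S·e^(carry·T), with carry = (r_JPY − r_EUR) = 0.0685 − 0.0815 = -0.0130
F* = 162.64 · e^(-0.0130 × 300/360) = 162.64 · e^-0.010833 = 162.64 × 0.989225 = 160.8876
Market 163.45 > fair 160.8876: forward overpriced → cash-and-carry (buy spot, short the forward).
At maturity, profit = |F_mkt − F*| = |163.45 − 160.8876| = 2.56 per EUR (in JPY)

2.56 per EUR (in JPY)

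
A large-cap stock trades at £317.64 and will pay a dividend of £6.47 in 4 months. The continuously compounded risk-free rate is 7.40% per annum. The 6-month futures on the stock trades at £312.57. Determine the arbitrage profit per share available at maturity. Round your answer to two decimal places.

PV(dividends) I = 6.47·e^(−0.0740·4/12) = 6.3124
Fair futures F* = (S − I)·e^(rT) = (317.64 − 6.3124)·e^0.037000 = 311.3276 × 1.037693 = 323.0625
Market £312.57 < fair 323.0625: forward underpriced → reverse cash-and-carry (short the stock, invest proceeds at r, pay the dividends, go long the forward).
Profit at T = |F_mkt − F*| = |312.57 − 323.0625| = £10.49 per share

£10.49 per share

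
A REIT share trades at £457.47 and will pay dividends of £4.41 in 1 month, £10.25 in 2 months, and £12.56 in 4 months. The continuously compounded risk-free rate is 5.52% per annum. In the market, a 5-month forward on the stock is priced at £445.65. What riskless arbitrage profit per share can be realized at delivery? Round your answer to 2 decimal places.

£5.04 per share

PV(dividends) I = 4.41·e^(−0.0552·1/12) + 10.25·e^(−0.0552·2/12) + 12.56·e^(−0.0552·4/12) = 26.8769
Fair forward F* = (S − I)·e^(rT) = (457.47 − 26.8769)·e^0.023000 = 430.5931 × 1.023267 = 440.6117
Market £445.65 > fair 440.6117: forward overpriced → cash-and-carry (borrow at r, buy the stock and collect the dividends, short the forward).
Profit at T = |F_mkt − F*| = |445.65 − 440.6117| = £5.04 per share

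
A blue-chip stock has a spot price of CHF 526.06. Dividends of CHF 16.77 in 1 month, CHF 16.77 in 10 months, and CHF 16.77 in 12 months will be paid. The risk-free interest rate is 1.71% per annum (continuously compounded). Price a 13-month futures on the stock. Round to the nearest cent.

CHF 485.20

PV(dividends) I = 16.77·e^(−0.0171·1/12) + 16.77·e^(−0.0171·10/12) + 16.77·e^(−0.0171·12/12)
I = 16.7461 + 16.5327 + 16.4857 = 49.7645
F = (S − I)·e^(rT) = (526.06 − 49.7645) · e^(0.0171·13/12)
= 476.2955 · e^0.018525 = 476.2955 × 1.018698 = CHF 485.20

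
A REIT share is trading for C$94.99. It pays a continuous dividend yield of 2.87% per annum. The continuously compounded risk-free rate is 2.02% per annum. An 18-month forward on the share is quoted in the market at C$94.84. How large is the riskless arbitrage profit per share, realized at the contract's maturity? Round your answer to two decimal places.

Fair forward: F* = S·e^(carry·T), with carry = (r − q) = 0.0202 − 0.0287 = -0.0085
F* = 94.99 · e^(-0.0085 × 18/12) = 94.99 · e^-0.012750 = 94.99 × 0.987331 = C$93.7866
Market C$94.84 > fair C$93.7866: forward overpriced → cash-and-carry (buy spot, short the forward).
At maturity, profit = |F_mkt − F*| = |94.84 − 93.7866| = C$1.05 per share

C$1.05 per share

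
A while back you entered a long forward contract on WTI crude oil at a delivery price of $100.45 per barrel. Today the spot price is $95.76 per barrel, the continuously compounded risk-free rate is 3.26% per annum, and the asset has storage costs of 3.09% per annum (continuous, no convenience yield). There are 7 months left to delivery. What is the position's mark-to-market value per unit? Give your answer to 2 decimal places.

-$1.06 per barrel

Current fair forward for the remaining 7 months: F = S·e^((r + u)·T), (r + u) = 0.0326 + 0.0309 = 0.0635
F = 95.76 · e^(0.0635 × 7/12) = 95.76 × 1.037736 = 99.3736
Value of long forward = (F − K)·e^(−rT) = (99.3736 − 100.45) · e^(−0.0326·7/12)
= -1.0764 × 0.981163 = -1.06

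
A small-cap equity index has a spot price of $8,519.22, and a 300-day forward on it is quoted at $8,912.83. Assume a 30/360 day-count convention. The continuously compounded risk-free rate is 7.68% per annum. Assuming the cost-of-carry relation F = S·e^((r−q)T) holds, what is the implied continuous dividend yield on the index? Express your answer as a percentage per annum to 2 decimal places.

From F = S·e^((r−q)T): (r − q) = ln(F/S)/T
ln(8912.83/8519.22) = ln(1.046203) = 0.045167
(r − q) = 0.045167 / (300/360) = 0.054200
q = r − ln(F/S)/T = 0.0768 − 0.054200 = 0.022600
q = 2.26%

2.26%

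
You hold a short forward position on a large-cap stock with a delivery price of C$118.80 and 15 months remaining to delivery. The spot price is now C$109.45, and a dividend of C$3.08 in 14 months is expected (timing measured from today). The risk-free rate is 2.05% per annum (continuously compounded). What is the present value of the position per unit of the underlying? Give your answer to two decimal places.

C$9.35

PV(remaining dividends) I = 3.08·e^(−0.0205·14/12) = 3.0072
Current forward F = (S − I)·e^(rT) = (109.45 − 3.0072)·e^(0.0205·15/12) = 106.4428 × 1.025956 = 109.2056
Value (long) = (F − K)·e^(−rT) = (109.2056 − 118.80) × 0.974701 = -9.3517
Short position value = −(long value) = C$9.35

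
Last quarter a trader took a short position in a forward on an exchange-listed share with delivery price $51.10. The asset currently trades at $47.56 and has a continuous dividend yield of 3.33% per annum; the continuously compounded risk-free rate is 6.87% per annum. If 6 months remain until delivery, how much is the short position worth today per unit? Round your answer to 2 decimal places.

Current fair forward for the remaining 6 months: F = S·e^((r − q)·T), (r − q) = 0.0687 − 0.0333 = 0.0354
F = 47.56 · e^(0.0354 × 6/12) = 47.56 × 1.017858 = 48.4093
Value of long forward = (F − K)·e^(−rT) = (48.4093 − 51.10) · e^(−0.0687·6/12)
= -2.6907 × 0.966233 = -2.60
Short position value = −(long value) = $2.60

$2.60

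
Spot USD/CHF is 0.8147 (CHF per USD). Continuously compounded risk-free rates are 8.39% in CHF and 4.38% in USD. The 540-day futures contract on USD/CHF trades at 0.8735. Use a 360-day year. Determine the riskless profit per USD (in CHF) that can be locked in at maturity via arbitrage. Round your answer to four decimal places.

0.0083 per USD (in CHF)

Fair futures: F* = S·e^(carry·T), with carry = (r_CHF − r_USD) = 0.0839 − 0.0438 = 0.0401
F* = 0.8147 · e^(0.0401 × 540/360) = 0.8147 · e^0.060150 = 0.8147 × 1.061996 = 0.8652
Market 0.8735 > fair 0.8652: forward overpriced → cash-and-carry (buy spot, short the forward).
At maturity, profit = |F_mkt − F*| = |0.8735 − 0.8652| = 0.0083 per USD (in CHF)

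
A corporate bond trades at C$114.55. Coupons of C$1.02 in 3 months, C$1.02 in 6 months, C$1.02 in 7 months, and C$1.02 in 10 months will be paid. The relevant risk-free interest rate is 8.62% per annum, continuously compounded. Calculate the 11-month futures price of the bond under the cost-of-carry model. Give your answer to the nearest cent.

C$119.75

PV(coupons) I = 1.02·e^(−0.0862·3/12) + 1.02·e^(−0.0862·6/12) + 1.02·e^(−0.0862·7/12) + 1.02·e^(−0.0862·10/12)
I = 0.9983 + 0.9770 + 0.9700 + 0.9493 = 3.8946
F = (S − I)·e^(rT) = (114.55 − 3.8946) · e^(0.0862·11/12)
= 110.6554 · e^0.079017 = 110.6554 × 1.082223 = C$119.75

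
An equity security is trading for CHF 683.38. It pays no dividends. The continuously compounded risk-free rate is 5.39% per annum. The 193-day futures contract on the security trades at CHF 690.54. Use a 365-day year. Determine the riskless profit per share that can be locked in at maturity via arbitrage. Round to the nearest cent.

Fair futures: F* = S·e^(carry·T), with carry = r = 0.0539
F* = 683.38 · e^(0.0539 × 193/365) = 683.38 · e^0.028501 = 683.38 × 1.028911 = CHF 703.1372
Market CHF 690.54 < fair CHF 703.1372: forward underpriced → reverse cash-and-carry (short spot, go long the forward).
At maturity, profit = |F_mkt − F*| = |690.54 − 703.1372| = CHF 12.60 per share

CHF 12.60 per share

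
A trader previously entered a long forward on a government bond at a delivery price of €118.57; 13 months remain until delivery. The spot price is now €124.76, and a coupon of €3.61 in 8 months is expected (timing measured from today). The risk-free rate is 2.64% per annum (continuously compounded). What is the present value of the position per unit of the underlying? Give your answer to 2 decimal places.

€5.99

PV(remaining coupons) I = 3.61·e^(−0.0264·8/12) = 3.5470
Current forward F = (S − I)·e^(rT) = (124.76 − 3.5470)·e^(0.0264·13/12) = 121.2130 × 1.029013 = 124.7298
Value (long) = (F − K)·e^(−rT) = (124.7298 − 118.57) × 0.971805 = 5.9861
Value = €5.99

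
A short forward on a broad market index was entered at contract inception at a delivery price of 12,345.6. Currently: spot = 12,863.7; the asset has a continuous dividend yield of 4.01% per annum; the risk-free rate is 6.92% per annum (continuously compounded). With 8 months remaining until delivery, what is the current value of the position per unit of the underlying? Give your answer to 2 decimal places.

Current fair forward for the remaining 8 months: F = S·e^((r − q)·T), (r − q) = 0.0692 − 0.0401 = 0.0291
F = 12863.7 · e^(0.0291 × 8/12) = 12863.7 × 1.01958940 = 13115.6922
Value of long forward = (F − K)·e^(−rT) = (13115.6922 − 12345.6) · e^(−0.0692·8/12)
= 770.0922 × 0.95491463 = 735.37
Short position value = −(long value) = -735.37

-735.37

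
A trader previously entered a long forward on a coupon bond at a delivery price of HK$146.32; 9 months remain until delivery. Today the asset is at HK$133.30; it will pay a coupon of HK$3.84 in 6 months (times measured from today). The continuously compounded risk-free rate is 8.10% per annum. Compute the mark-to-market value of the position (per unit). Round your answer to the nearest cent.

PV(remaining coupons) I = 3.84·e^(−0.0810·6/12) = 3.6876
Current forward F = (S − I)·e^(rT) = (133.30 − 3.6876)·e^(0.0810·9/12) = 129.6124 × 1.062633 = 137.7304
Value (long) = (F − K)·e^(−rT) = (137.7304 − 146.32) × 0.941058 = -8.0833
Value = -HK$8.08

-HK$8.08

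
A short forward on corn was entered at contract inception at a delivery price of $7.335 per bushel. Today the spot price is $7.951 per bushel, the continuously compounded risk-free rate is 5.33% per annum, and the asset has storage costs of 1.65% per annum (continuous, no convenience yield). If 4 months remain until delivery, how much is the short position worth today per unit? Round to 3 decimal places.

-$0.789 per bushel

Current fair forward for the remaining 4 months: F = S·e^((r + u)·T), (r + u) = 0.0533 + 0.0165 = 0.0698
F = 7.951 · e^(0.0698 × 4/12) = 7.951 × 1.023539 = 8.1382
Value of long forward = (F − K)·e^(−rT) = (8.1382 − 7.335) · e^(−0.0533·4/12)
= 0.8032 × 0.982390 = 0.789
Short position value = −(long value) = -$0.789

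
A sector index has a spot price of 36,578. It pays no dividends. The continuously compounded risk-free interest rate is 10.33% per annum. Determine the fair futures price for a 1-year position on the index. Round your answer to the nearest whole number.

F = S·e^(rT) = 36578 · e^(0.1033 × 1)
= 36578 · e^0.103300 = 36578 × 1.108824
F = 40,559

40,559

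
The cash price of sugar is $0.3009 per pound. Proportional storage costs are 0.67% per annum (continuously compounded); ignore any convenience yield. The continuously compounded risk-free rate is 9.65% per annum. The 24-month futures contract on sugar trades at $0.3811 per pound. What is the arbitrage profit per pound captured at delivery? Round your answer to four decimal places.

$0.0112 per pound

Fair futures: F* = S·e^(carry·T), with carry = (r + u) = 0.0965 + 0.0067 = 0.1032
F* = 0.3009 · e^(0.1032 × 24/12) = 0.3009 · e^0.206400 = 0.3009 × 1.229245 = $0.3699
Market $0.3811 > fair $0.3699: forward overpriced → cash-and-carry (buy spot, short the forward).
At maturity, profit = |F_mkt − F*| = |0.3811 − 0.3699| = $0.0112 per pound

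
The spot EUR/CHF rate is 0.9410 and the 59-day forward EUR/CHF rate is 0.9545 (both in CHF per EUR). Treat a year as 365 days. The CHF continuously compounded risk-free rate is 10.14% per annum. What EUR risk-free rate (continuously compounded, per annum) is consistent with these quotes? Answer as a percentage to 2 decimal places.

1.33%

F = S·e^((r_CHF − r_EUR)T) ⇒ r_EUR = r_CHF − ln(F/S)/T
ln(0.9545/0.9410) = 0.014245; /(59/365) = 0.088126
r_EUR = 0.1014 − 0.088126 = 0.013274
r_EUR = 1.33%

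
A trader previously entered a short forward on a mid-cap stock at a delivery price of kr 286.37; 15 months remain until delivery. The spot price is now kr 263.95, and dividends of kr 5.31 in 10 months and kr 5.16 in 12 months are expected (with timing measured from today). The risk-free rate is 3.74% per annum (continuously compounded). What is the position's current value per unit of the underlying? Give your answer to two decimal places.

PV(remaining dividends) I = 5.31·e^(−0.0374·10/12) + 5.16·e^(−0.0374·12/12) = 10.1176
Current forward F = (S − I)·e^(rT) = (263.95 − 10.1176)·e^(0.0374·15/12) = 253.8324 × 1.047860 = 265.9808
Value (long) = (F − K)·e^(−rT) = (265.9808 − 286.37) × 0.954326 = -19.4579
Short position value = −(long value) = kr 19.46

kr 19.46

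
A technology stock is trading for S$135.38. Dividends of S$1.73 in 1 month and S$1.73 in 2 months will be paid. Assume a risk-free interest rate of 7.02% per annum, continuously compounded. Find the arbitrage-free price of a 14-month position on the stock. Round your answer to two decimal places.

PV(dividends) I = 1.73·e^(−0.0702·1/12) + 1.73·e^(−0.0702·2/12)
I = 1.7199 + 1.7099 = 3.4298
F = (S − I)·e^(rT) = (135.38 − 3.4298) · e^(0.0702·14/12)
= 131.9502 · e^0.081900 = 131.9502 × 1.085347 = S$143.21

S$143.21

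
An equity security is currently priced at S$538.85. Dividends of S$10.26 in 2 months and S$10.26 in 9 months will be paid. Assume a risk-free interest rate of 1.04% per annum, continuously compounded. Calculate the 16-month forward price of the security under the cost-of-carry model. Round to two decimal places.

PV(dividends) I = 10.26·e^(−0.0104·2/12) + 10.26·e^(−0.0104·9/12)
I = 10.2422 + 10.1803 = 20.4225
F = (S − I)·e^(rT) = (538.85 − 20.4225) · e^(0.0104·16/12)
= 518.4275 · e^0.013867 = 518.4275 × 1.013964 = S$525.67

S$525.67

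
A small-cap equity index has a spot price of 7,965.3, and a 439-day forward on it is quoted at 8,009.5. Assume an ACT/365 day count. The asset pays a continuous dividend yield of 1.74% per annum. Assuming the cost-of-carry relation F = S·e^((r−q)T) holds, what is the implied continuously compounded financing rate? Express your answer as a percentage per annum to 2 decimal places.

From F = S·e^((r−q)T): (r − q) = ln(F/S)/T
ln(8009.5/7965.3) = ln(1.005549) = 0.005534
(r − q) = 0.005534 / (439/365) = 0.004601
r = ln(F/S)/T + q = 0.004601 + 0.0174 = 0.022001
r = 2.20%

2.20%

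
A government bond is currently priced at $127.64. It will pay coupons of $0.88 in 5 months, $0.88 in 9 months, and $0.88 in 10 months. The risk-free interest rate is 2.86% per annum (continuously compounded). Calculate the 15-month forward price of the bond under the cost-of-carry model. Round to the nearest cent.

PV(coupons) I = 0.88·e^(−0.0286·5/12) + 0.88·e^(−0.0286·9/12) + 0.88·e^(−0.0286·10/12)
I = 0.8696 + 0.8613 + 0.8593 = 2.5902
F = (S − I)·e^(rT) = (127.64 − 2.5902) · e^(0.0286·15/12)
= 125.0498 · e^0.035750 = 125.0498 × 1.036397 = $129.60

$129.60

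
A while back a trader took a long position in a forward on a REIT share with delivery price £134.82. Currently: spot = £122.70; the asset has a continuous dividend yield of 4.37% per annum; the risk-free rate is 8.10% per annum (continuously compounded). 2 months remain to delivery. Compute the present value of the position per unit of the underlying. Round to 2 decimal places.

-£11.20

Current fair forward for the remaining 2 months: F = S·e^((r − q)·T), (r − q) = 0.0810 − 0.0437 = 0.0373
F = 122.70 · e^(0.0373 × 2/12) = 122.70 × 1.006236 = 123.4652
Value of long forward = (F − K)·e^(−rT) = (123.4652 − 134.82) · e^(−0.0810·2/12)
= -11.3548 × 0.986591 = -11.20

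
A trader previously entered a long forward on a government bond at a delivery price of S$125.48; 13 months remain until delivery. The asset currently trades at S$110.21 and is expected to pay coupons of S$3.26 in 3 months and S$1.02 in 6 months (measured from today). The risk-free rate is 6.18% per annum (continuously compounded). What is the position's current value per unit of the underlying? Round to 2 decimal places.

-S$11.34

PV(remaining coupons) I = 3.26·e^(−0.0618·3/12) + 1.02·e^(−0.0618·6/12) = 4.1990
Current forward F = (S − I)·e^(rT) = (110.21 − 4.1990)·e^(0.0618·13/12) = 106.0110 × 1.069242 = 113.3514
Value (long) = (F − K)·e^(−rT) = (113.3514 − 125.48) × 0.935242 = -11.3432
Value = -S$11.34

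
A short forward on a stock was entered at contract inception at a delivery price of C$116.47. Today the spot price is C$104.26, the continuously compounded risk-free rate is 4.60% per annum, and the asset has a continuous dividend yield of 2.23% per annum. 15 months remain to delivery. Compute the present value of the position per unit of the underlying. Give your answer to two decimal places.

Current fair forward for the remaining 15 months: F = S·e^((r − q)·T), (r − q) = 0.0460 − 0.0223 = 0.0237
F = 104.26 · e^(0.0237 × 15/12) = 104.26 × 1.030068 = 107.3949
Value of long forward = (F − K)·e^(−rT) = (107.3949 − 116.47) · e^(−0.0460·15/12)
= -9.0751 × 0.944122 = -8.57
Short position value = −(long value) = C$8.57

C$8.57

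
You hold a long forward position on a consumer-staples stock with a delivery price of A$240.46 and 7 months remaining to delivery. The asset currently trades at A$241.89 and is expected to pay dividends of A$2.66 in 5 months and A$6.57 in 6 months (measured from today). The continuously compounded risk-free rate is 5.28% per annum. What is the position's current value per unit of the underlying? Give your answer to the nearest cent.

PV(remaining dividends) I = 2.66·e^(−0.0528·5/12) + 6.57·e^(−0.0528·6/12) = 9.0009
Current forward F = (S − I)·e^(rT) = (241.89 − 9.0009)·e^(0.0528·7/12) = 232.8891 × 1.031279 = 240.1736
Value (long) = (F − K)·e^(−rT) = (240.1736 − 240.46) × 0.969669 = -0.2777
Value = -A$0.28

-A$0.28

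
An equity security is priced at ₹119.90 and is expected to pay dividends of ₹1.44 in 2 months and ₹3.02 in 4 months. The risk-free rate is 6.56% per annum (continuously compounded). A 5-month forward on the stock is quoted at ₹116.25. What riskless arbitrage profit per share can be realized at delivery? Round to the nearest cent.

₹2.47 per share

PV(dividends) I = 1.44·e^(−0.0656·2/12) + 3.02·e^(−0.0656·4/12) = 4.3790
Fair forward F* = (S − I)·e^(rT) = (119.90 − 4.3790)·e^0.027333 = 115.5210 × 1.027710 = 118.7221
Market ₹116.25 < fair 118.7221: forward underpriced → reverse cash-and-carry (short the stock, invest proceeds at r, pay the dividends, go long the forward).
Profit at T = |F_mkt − F*| = |116.25 − 118.7221| = ₹2.47 per share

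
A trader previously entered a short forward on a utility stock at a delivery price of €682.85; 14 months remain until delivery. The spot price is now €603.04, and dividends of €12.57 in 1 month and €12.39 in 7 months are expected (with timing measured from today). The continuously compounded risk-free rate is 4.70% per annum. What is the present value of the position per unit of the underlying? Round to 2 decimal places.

€67.95

PV(remaining dividends) I = 12.57·e^(−0.0470·1/12) + 12.39·e^(−0.0470·7/12) = 24.5758
Current forward F = (S − I)·e^(rT) = (603.04 − 24.5758)·e^(0.0470·14/12) = 578.4642 × 1.056365 = 611.0693
Value (long) = (F − K)·e^(−rT) = (611.0693 − 682.85) × 0.946643 = -67.9507
Short position value = −(long value) = €67.95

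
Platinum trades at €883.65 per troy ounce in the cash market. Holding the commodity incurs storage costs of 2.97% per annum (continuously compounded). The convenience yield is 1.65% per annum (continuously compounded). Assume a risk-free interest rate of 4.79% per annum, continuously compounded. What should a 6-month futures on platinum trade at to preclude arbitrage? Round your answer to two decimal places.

€911.06 per troy ounce

Net carry = r + u − y = 0.0479 + 0.0297 − 0.0165 = 0.0611
F = S·e^((r+u−y)T) = 883.65 · e^(0.0611 × 6/12) = 883.65 · e^0.030550
= 883.65 × 1.031021 = €911.06 per troy ounce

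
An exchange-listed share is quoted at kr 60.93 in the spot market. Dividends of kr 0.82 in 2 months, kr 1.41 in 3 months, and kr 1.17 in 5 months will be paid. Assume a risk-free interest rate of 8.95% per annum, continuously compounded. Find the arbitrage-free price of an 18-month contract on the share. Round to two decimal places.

PV(dividends) I = 0.82·e^(−0.0895·2/12) + 1.41·e^(−0.0895·3/12) + 1.17·e^(−0.0895·5/12)
I = 0.8079 + 1.3788 + 1.1272 = 3.3139
F = (S − I)·e^(rT) = (60.93 − 3.3139) · e^(0.0895·18/12)
= 57.6161 · e^0.134250 = 57.6161 × 1.143679 = kr 65.89

kr 65.89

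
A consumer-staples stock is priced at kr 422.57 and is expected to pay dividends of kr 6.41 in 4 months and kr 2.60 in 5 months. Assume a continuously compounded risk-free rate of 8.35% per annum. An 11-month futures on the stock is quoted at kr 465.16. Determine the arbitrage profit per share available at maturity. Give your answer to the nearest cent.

PV(dividends) I = 6.41·e^(−0.0835·4/12) + 2.60·e^(−0.0835·5/12) = 8.7451
Fair futures F* = (S − I)·e^(rT) = (422.57 − 8.7451)·e^0.076542 = 413.8249 × 1.079548 = 446.7438
Market kr 465.16 > fair 446.7438: forward overpriced → cash-and-carry (borrow at r, buy the stock and collect the dividends, short the forward).
Profit at T = |F_mkt − F*| = |465.16 − 446.7438| = kr 18.42 per share

kr 18.42 per share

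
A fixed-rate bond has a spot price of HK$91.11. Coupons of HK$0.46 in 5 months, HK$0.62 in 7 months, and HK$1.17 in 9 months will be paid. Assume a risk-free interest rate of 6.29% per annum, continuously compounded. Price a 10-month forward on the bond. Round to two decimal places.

HK$93.73

PV(coupons) I = 0.46·e^(−0.0629·5/12) + 0.62·e^(−0.0629·7/12) + 1.17·e^(−0.0629·9/12)
I = 0.4481 + 0.5977 + 1.1161 = 2.1619
F = (S − I)·e^(rT) = (91.11 − 2.1619) · e^(0.0629·10/12)
= 88.9481 · e^0.052417 = 88.9481 × 1.053815 = HK$93.73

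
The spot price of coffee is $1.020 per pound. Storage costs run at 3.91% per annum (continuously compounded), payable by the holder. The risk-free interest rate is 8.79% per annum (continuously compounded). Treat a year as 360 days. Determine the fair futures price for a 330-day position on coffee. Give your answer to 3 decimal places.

Net carry = r + u − y = 0.0879 + 0.0391 − 0.0000 = 0.1270
F = S·e^((r+u−y)T) = 1.020 · e^(0.1270 × 330/360) = 1.020 · e^0.116417
= 1.020 × 1.123464 = $1.146 per pound

$1.146 per pound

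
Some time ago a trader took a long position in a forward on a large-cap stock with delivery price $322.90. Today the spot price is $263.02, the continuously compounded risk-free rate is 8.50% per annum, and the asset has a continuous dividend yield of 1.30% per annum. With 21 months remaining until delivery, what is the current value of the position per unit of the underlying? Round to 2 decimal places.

Current fair forward for the remaining 21 months: F = S·e^((r − q)·T), (r − q) = 0.0850 − 0.0130 = 0.0720
F = 263.02 · e^(0.0720 × 21/12) = 263.02 × 1.134282 = 298.3389
Value of long forward = (F − K)·e^(−rT) = (298.3389 − 322.90) · e^(−0.0850·21/12)
= -24.5611 × 0.861785 = -21.17

-$21.17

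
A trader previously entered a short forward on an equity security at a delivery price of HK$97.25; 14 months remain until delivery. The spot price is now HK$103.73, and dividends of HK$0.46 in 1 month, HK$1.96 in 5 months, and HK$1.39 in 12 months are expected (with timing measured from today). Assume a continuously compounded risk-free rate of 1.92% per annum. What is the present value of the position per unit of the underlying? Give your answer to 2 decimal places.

PV(remaining dividends) I = 0.46·e^(−0.0192·1/12) + 1.96·e^(−0.0192·5/12) + 1.39·e^(−0.0192·12/12) = 3.7672
Current forward F = (S − I)·e^(rT) = (103.73 − 3.7672)·e^(0.0192·14/12) = 99.9628 × 1.022653 = 102.2273
Value (long) = (F − K)·e^(−rT) = (102.2273 − 97.25) × 0.977849 = 4.8670
Short position value = −(long value) = -HK$4.87

-HK$4.87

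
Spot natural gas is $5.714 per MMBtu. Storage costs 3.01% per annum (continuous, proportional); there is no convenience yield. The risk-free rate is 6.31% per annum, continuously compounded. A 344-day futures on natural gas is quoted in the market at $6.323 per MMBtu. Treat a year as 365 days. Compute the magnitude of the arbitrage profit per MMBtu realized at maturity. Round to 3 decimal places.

Fair futures: F* = S·e^(carry·T), with carry = (r + u) = 0.0631 + 0.0301 = 0.0932
F* = 5.714 · e^(0.0932 × 344/365) = 5.714 · e^0.087838 = 5.714 × 1.091811 = $6.2386
Market $6.323 > fair $6.2386: forward overpriced → cash-and-carry (buy spot, short the forward).
At maturity, profit = |F_mkt − F*| = |6.323 − 6.2386| = $0.084 per MMBtu

$0.084 per MMBtu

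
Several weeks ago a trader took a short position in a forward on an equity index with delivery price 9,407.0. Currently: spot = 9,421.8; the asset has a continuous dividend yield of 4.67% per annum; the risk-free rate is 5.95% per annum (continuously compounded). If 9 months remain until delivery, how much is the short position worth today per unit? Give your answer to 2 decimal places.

-101.07

Current fair forward for the remaining 9 months: F = S·e^((r − q)·T), (r − q) = 0.0595 − 0.0467 = 0.0128
F = 9421.8 · e^(0.0128 × 9/12) = 9421.8 × 1.00964623 = 9512.6848
Value of long forward = (F − K)·e^(−rT) = (9512.6848 − 9407.0) · e^(−0.0595·9/12)
= 105.6848 × 0.95635605 = 101.07
Short position value = −(long value) = -101.07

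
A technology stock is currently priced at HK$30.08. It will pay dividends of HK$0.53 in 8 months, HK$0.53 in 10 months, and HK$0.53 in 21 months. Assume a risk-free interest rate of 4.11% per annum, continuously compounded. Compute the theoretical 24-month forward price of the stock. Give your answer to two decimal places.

HK$31.01

PV(dividends) I = 0.53·e^(−0.0411·8/12) + 0.53·e^(−0.0411·10/12) + 0.53·e^(−0.0411·21/12)
I = 0.5157 + 0.5122 + 0.4932 = 1.5211
F = (S − I)·e^(rT) = (30.08 − 1.5211) · e^(0.0411·24/12)
= 28.5589 · e^0.082200 = 28.5589 × 1.085673 = HK$31.01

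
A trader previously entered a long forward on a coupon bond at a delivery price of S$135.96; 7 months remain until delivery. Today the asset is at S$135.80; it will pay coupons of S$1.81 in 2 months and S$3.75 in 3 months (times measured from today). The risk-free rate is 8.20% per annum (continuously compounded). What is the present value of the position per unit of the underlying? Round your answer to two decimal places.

S$0.73

PV(remaining coupons) I = 1.81·e^(−0.0820·2/12) + 3.75·e^(−0.0820·3/12) = 5.4593
Current forward F = (S − I)·e^(rT) = (135.80 − 5.4593)·e^(0.0820·7/12) = 130.3407 × 1.048996 = 136.7269
Value (long) = (F − K)·e^(−rT) = (136.7269 − 135.96) × 0.953293 = 0.7311
Value = S$0.73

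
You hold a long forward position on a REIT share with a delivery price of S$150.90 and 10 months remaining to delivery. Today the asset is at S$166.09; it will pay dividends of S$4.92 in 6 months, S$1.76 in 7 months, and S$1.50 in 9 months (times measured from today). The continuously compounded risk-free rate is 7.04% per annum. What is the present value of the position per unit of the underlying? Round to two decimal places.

S$15.93

PV(remaining dividends) I = 4.92·e^(−0.0704·6/12) + 1.76·e^(−0.0704·7/12) + 1.50·e^(−0.0704·9/12) = 7.8619
Current forward F = (S − I)·e^(rT) = (166.09 − 7.8619)·e^(0.0704·10/12) = 158.2281 × 1.060422 = 167.7886
Value (long) = (F − K)·e^(−rT) = (167.7886 − 150.90) × 0.943021 = 15.9263
Value = S$15.93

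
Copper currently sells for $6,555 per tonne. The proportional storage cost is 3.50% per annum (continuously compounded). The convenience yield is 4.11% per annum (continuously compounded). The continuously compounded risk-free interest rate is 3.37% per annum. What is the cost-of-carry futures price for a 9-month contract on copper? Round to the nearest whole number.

$6,692 per tonne

Net carry = r + u − y = 0.0337 + 0.0350 − 0.0411 = 0.0276
F = S·e^((r+u−y)T) = 6555 · e^(0.0276 × 9/12) = 6555 · e^0.020700
= 6555 × 1.020916 = $6,692 per tonne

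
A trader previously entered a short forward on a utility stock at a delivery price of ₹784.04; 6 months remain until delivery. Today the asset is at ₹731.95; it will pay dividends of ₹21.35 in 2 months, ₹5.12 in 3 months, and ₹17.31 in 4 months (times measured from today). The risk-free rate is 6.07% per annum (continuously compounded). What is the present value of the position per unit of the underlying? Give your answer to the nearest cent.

PV(remaining dividends) I = 21.35·e^(−0.0607·2/12) + 5.12·e^(−0.0607·3/12) + 17.31·e^(−0.0607·4/12) = 43.1413
Current forward F = (S − I)·e^(rT) = (731.95 − 43.1413)·e^(0.0607·6/12) = 688.8087 × 1.030815 = 710.0343
Value (long) = (F − K)·e^(−rT) = (710.0343 − 784.04) × 0.970106 = -71.7934
Short position value = −(long value) = ₹71.79

₹71.79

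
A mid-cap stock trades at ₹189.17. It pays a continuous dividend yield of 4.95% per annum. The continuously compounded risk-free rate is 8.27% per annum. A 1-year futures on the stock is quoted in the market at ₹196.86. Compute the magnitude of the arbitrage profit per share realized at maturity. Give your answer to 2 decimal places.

Fair futures: F* = S·e^(carry·T), with carry = (r − q) = 0.0827 − 0.0495 = 0.0332
F* = 189.17 · e^(0.0332 × 1) = 189.17 · e^0.033200 = 189.17 × 1.033757 = ₹195.5558
Market ₹196.86 > fair ₹195.5558: forward overpriced → cash-and-carry (buy spot, short the forward).
At maturity, profit = |F_mkt − F*| = |196.86 − 195.5558| = ₹1.30 per share

₹1.30 per share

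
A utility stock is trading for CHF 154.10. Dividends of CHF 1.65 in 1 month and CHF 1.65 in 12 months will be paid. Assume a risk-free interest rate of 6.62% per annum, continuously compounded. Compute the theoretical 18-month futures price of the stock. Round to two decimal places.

PV(dividends) I = 1.65·e^(−0.0662·1/12) + 1.65·e^(−0.0662·12/12)
I = 1.6409 + 1.5443 = 3.1852
F = (S − I)·e^(rT) = (154.10 − 3.1852) · e^(0.0662·18/12)
= 150.9148 · e^0.099300 = 150.9148 × 1.104398 = CHF 166.67

CHF 166.67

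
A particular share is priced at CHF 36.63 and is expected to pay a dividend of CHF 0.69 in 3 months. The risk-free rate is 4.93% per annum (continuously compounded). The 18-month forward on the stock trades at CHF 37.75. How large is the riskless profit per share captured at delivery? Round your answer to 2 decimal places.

PV(dividends) I = 0.69·e^(−0.0493·3/12) = 0.6815
Fair forward F* = (S − I)·e^(rT) = (36.63 − 0.6815)·e^0.073950 = 35.9485 × 1.076753 = 38.7077
Market CHF 37.75 < fair 38.7077: forward underpriced → reverse cash-and-carry (short the stock, invest proceeds at r, pay the dividends, go long the forward).
Profit at T = |F_mkt − F*| = |37.75 − 38.7077| = CHF 0.96 per share

CHF 0.96 per share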